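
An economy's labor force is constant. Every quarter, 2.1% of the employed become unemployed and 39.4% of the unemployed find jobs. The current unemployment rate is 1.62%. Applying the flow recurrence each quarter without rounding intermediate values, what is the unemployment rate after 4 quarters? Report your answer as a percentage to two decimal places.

With a fixed labor force, u_{t+1} = u_t + s·(1−u_t) − f·u_t = u_t·(1−s−f) + s.
Here 1−s−f = 0.585 and s = 0.021.
u_1 = 0.016200 × 0.585 + 0.021 = 0.030477.
u_2 = 0.030477 × 0.585 + 0.021 = 0.038829.
u_3 = 0.038829 × 0.585 + 0.021 = 0.043715.
u_4 = 0.043715 × 0.585 + 0.021 = 0.046573.

Unemployment rate after four quarters ≈ 4.66%.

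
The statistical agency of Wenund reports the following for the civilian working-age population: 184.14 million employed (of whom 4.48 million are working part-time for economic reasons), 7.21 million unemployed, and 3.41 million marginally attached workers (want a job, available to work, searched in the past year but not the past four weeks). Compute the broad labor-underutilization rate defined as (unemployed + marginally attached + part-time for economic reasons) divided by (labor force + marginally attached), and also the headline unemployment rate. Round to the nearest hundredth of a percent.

Labor force = 184.14 + 7.21 = 191.35 million.
Numerator = 7.21 + 3.41 + 4.48 = 15.10 million.
Denominator = 191.35 + 3.41 = 194.76 million.
Broad rate = 15.10 / 194.76 = 7.75%.
Headline unemployment rate = 7.21 / 191.35 = 3.77%.

Broad underutilization rate ≈ 7.75%; headline unemployment rate ≈ 3.77%.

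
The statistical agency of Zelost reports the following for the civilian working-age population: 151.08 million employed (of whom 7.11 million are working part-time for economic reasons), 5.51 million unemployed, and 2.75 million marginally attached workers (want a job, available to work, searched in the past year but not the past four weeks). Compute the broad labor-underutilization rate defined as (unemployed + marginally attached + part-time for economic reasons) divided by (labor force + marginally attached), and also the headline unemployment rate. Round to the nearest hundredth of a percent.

Broad underutilization rate ≈ 9.65%; headline unemployment rate ≈ 3.52%.

Labor force = 151.08 + 5.51 = 156.59 million.
Numerator = 5.51 + 2.75 + 7.11 = 15.37 million.
Denominator = 156.59 + 2.75 = 159.34 million.
Broad rate = 15.37 / 159.34 = 9.65%.
Headline unemployment rate = 5.51 / 156.59 = 3.52%.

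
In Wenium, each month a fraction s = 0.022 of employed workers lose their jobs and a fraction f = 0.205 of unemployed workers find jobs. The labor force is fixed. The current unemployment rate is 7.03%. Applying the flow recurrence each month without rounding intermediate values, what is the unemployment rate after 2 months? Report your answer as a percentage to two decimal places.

Unemployment rate after two months ≈ 8.10%.

With a fixed labor force, u_{t+1} = u_t + s·(1−u_t) − f·u_t = u_t·(1−s−f) + s.
Here 1−s−f = 0.773 and s = 0.022.
u_1 = 0.070300 × 0.773 + 0.022 = 0.076342.
u_2 = 0.076342 × 0.773 + 0.022 = 0.081012.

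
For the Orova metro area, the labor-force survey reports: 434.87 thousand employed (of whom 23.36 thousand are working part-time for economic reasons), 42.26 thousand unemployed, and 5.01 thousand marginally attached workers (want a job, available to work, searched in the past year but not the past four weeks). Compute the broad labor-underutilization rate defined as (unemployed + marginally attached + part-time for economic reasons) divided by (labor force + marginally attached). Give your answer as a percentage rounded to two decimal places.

Labor force = 434.87 + 42.26 = 477.13 thousand.
Numerator = 42.26 + 5.01 + 23.36 = 70.63 thousand.
Denominator = 477.13 + 5.01 = 482.14 thousand.
Broad rate = 70.63 / 482.14 = 14.65%.

Broad underutilization rate ≈ 14.65%.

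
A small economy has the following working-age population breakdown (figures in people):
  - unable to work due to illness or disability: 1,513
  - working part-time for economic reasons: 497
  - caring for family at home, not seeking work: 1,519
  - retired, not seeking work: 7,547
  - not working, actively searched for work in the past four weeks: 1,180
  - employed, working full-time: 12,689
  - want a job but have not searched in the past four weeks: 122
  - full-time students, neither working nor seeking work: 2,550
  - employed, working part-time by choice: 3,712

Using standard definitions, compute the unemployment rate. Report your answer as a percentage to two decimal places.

Employed = 497 + 12,689 + 3,712 = 16,898 (anyone who worked, including part-time for economic reasons, counts as employed).
Unemployed = 1,180.
Labor force = 16,898 + 1,180 = 18,078.
Unemployment rate = 1,180 / 18,078 = 6.53%.

Unemployment rate ≈ 6.53%.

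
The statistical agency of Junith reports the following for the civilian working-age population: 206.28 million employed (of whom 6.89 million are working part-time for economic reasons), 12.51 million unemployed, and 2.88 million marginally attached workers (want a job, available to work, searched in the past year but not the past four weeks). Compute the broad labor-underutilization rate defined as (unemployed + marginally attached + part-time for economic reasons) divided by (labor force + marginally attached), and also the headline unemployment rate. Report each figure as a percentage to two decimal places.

Labor force = 206.28 + 12.51 = 218.79 million.
Numerator = 12.51 + 2.88 + 6.89 = 22.28 million.
Denominator = 218.79 + 2.88 = 221.67 million.
Broad rate = 22.28 / 221.67 = 10.05%.
Headline unemployment rate = 12.51 / 218.79 = 5.72%.

Broad underutilization rate ≈ 10.05%; headline unemployment rate ≈ 5.72%.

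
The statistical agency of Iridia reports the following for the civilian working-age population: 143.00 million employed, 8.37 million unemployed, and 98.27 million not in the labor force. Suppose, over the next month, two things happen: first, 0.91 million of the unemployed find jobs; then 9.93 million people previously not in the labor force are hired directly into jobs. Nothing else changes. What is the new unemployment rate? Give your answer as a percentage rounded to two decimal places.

Initially, labor force = 143.00 + 8.37 = 151.37 million, so u = 8.37/151.37 = 5.53%.
After the first change, unemployed falls and employed rises by 0.91; labor force unchanged → E = 143.91, U = 7.46, labor force = 151.37 million.
After the second change, employed and labor force both rise by 9.93; unemployed unchanged → E = 153.84, U = 7.46, labor force = 161.30 million.
New unemployment rate = 7.46 / 161.30 = 4.62%.

New unemployment rate ≈ 4.62%.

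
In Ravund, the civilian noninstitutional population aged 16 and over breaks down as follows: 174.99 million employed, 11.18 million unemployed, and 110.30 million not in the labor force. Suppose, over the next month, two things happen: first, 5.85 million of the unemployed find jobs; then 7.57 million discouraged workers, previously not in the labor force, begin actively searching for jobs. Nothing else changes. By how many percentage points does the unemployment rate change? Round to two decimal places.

The unemployment rate changes by +0.65 percentage points.

Initially, labor force = 174.99 + 11.18 = 186.17 million, so u = 11.18/186.17 = 6.01%.
After the first change, unemployed falls and employed rises by 5.85; labor force unchanged → E = 180.84, U = 5.33, labor force = 186.17 million.
After the second change, unemployed and labor force both rise by 7.57 → E = 180.84, U = 12.90, labor force = 193.74 million.
New unemployment rate = 12.90 / 193.74 = 6.66%.
Change = 6.66% − 6.01% = +0.65 percentage points.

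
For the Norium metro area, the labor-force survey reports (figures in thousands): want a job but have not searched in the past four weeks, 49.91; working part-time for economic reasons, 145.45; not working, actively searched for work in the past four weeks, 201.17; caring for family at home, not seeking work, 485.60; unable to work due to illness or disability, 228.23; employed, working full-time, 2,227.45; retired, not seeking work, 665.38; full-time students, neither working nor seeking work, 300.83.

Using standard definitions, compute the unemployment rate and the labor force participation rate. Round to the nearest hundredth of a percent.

Employed = 145.45 + 2,227.45 = 2,372.90 thousand (anyone who worked, including part-time for economic reasons, counts as employed).
Unemployed = 201.17 thousand.
Labor force = 2,372.90 + 201.17 = 2,574.07 thousand.
Not in labor force = 49.91 + 485.60 + 228.23 + 665.38 + 300.83 = 1,729.95 thousand (those not working and not actively searching are outside the labor force — including those who want a job but have given up searching).
Civilian working-age population = 2,574.07 + 1,729.95 = 4,304.02 thousand.
Unemployment rate = 201.17 / 2,574.07 = 7.82%.
Labor force participation rate = 2,574.07 / 4,304.02 = 59.81%.

Unemployment rate ≈ 7.82%; labor force participation rate ≈ 59.81%.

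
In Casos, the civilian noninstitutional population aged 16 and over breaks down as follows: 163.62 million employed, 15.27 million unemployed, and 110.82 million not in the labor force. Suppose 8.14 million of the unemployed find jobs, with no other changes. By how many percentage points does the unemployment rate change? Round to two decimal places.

Initially, labor force = 163.62 + 15.27 = 178.89 million, so u = 15.27/178.89 = 8.54%.
After the change, unemployed falls and employed rises by 8.14; labor force unchanged → E = 171.76, U = 7.13, labor force = 178.89 million.
New unemployment rate = 7.13 / 178.89 = 3.99%.
Change = 3.99% − 8.54% = −4.55 percentage points.

The unemployment rate changes by −4.55 percentage points.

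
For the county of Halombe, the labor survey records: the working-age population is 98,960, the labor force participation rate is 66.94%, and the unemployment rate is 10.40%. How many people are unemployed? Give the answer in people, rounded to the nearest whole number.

Labor force = 0.6694 × 98,960 = 66,244.
Unemployed = 0.1040 × 66,244 ≈ 6,889.

About 6,889 are unemployed.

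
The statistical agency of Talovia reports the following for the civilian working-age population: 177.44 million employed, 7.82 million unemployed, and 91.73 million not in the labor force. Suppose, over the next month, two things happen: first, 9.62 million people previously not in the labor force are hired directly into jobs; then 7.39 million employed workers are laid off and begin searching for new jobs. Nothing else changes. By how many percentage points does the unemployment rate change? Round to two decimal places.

Initially, labor force = 177.44 + 7.82 = 185.26 million, so u = 7.82/185.26 = 4.22%.
After the first change, employed and labor force both rise by 9.62; unemployed unchanged → E = 187.06, U = 7.82, labor force = 194.88 million.
After the second change, employed falls and unemployed rises by 7.39; labor force unchanged → E = 179.67, U = 15.21, labor force = 194.88 million.
New unemployment rate = 15.21 / 194.88 = 7.80%.
Change = 7.80% − 4.22% = +3.58 percentage points.

The unemployment rate changes by +3.58 percentage points.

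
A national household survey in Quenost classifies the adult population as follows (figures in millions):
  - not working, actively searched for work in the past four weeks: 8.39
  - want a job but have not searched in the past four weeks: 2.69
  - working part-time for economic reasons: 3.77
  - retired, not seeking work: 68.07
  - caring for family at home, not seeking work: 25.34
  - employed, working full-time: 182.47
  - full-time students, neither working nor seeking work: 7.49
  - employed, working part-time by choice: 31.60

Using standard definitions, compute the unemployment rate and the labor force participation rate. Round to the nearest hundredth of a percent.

Employed = 3.77 + 182.47 + 31.60 = 217.84 million (anyone who worked, including part-time for economic reasons, counts as employed).
Unemployed = 8.39 million.
Labor force = 217.84 + 8.39 = 226.23 million.
Not in labor force = 2.69 + 68.07 + 25.34 + 7.49 = 103.59 million (those not working and not actively searching are outside the labor force — including those who want a job but have given up searching).
Civilian working-age population = 226.23 + 103.59 = 329.82 million.
Unemployment rate = 8.39 / 226.23 = 3.71%.
Labor force participation rate = 226.23 / 329.82 = 68.59%.

Unemployment rate ≈ 3.71%; labor force participation rate ≈ 68.59%.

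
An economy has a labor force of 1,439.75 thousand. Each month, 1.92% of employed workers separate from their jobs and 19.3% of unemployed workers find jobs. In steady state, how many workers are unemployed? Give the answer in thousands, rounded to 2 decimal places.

About 130.27 thousand are unemployed in steady state.

Steady-state unemployment rate u* = s/(s+f) = 1.92/(1.92+19.3) = 0.090481.
Unemployed = u* × labor force = 0.090481 × 1,439.75 ≈ 130.27 thousand.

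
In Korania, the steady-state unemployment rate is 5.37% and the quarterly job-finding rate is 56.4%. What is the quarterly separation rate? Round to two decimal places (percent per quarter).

Separation rate ≈ 3.20% per quarter.

From u* = s/(s+f): s = u·f/(1−u).
s = 0.0537 × 56.4 / (1 − 0.0537) = 3.0287 / 0.9463 ≈ 3.20% per quarter.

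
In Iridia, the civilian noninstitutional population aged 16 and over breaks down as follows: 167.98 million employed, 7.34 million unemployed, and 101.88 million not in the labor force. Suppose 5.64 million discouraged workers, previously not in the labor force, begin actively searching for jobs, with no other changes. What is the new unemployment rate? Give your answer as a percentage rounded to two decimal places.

Initially, labor force = 167.98 + 7.34 = 175.32 million, so u = 7.34/175.32 = 4.19%.
After the change, unemployed and labor force both rise by 5.64 → E = 167.98, U = 12.98, labor force = 180.96 million.
New unemployment rate = 12.98 / 180.96 = 7.17%.

New unemployment rate ≈ 7.17%.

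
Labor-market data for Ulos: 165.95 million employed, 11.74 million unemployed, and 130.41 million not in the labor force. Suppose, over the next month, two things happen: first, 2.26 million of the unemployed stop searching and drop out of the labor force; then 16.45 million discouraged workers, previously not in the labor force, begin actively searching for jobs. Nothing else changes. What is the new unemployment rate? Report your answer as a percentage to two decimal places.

Initially, labor force = 165.95 + 11.74 = 177.69 million, so u = 11.74/177.69 = 6.61%.
After the first change, unemployed and labor force both fall by 2.26 → E = 165.95, U = 9.48, labor force = 175.43 million.
After the second change, unemployed and labor force both rise by 16.45 → E = 165.95, U = 25.93, labor force = 191.88 million.
New unemployment rate = 25.93 / 191.88 = 13.51%.

New unemployment rate ≈ 13.51%.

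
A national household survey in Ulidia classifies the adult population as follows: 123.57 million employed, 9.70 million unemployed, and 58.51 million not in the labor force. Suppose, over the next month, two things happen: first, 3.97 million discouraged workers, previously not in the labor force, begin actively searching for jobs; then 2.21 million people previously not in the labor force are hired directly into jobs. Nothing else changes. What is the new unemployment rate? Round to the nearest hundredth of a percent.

New unemployment rate ≈ 9.80%.

Initially, labor force = 123.57 + 9.70 = 133.27 million, so u = 9.70/133.27 = 7.28%.
After the first change, unemployed and labor force both rise by 3.97 → E = 123.57, U = 13.67, labor force = 137.24 million.
After the second change, employed and labor force both rise by 2.21; unemployed unchanged → E = 125.78, U = 13.67, labor force = 139.45 million.
New unemployment rate = 13.67 / 139.45 = 9.80%.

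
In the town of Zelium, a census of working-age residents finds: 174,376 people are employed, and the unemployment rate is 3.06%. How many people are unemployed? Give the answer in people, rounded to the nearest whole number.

About 5,504 are unemployed.

Let U be the number unemployed. The labor force is E + U, and U/(E+U) = 0.0306.
So U = 0.0306 × 174,376 / (1 − 0.0306) = 5335.91 / 0.9694 ≈ 5,504.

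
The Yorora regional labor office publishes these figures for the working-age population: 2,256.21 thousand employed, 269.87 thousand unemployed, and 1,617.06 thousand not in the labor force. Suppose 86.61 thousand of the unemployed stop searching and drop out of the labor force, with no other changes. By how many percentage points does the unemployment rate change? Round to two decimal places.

The unemployment rate changes by −3.17 percentage points.

Initially, labor force = 2,256.21 + 269.87 = 2,526.08 thousand, so u = 269.87/2,526.08 = 10.68%.
After the change, unemployed and labor force both fall by 86.61 → E = 2,256.21, U = 183.26, labor force = 2,439.47 thousand.
New unemployment rate = 183.26 / 2,439.47 = 7.51%.
Change = 7.51% − 10.68% = −3.17 percentage points.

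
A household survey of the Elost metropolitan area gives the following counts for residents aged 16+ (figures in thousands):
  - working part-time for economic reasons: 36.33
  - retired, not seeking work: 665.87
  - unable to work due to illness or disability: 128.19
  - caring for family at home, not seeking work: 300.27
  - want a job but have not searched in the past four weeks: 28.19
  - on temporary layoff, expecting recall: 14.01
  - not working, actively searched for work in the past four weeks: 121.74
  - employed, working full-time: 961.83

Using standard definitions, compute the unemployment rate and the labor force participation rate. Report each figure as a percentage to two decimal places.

Employed = 36.33 + 961.83 = 998.16 thousand (anyone who worked, including part-time for economic reasons, counts as employed).
Unemployed = 14.01 + 121.74 = 135.75 thousand (jobless and actively searching, or on temporary layoff).
Labor force = 998.16 + 135.75 = 1,133.91 thousand.
Not in labor force = 665.87 + 128.19 + 300.27 + 28.19 = 1,122.52 thousand (those not working and not actively searching are outside the labor force — including those who want a job but have given up searching).
Civilian working-age population = 1,133.91 + 1,122.52 = 2,256.43 thousand.
Unemployment rate = 135.75 / 1,133.91 = 11.97%.
Labor force participation rate = 1,133.91 / 2,256.43 = 50.25%.

Unemployment rate ≈ 11.97%; labor force participation rate ≈ 50.25%.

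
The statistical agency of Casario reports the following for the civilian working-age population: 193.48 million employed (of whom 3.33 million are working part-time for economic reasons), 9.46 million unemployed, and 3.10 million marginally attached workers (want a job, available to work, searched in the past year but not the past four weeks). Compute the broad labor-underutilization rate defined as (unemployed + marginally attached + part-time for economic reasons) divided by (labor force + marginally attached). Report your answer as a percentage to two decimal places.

Labor force = 193.48 + 9.46 = 202.94 million.
Numerator = 9.46 + 3.10 + 3.33 = 15.89 million.
Denominator = 202.94 + 3.10 = 206.04 million.
Broad rate = 15.89 / 206.04 = 7.71%.

Broad underutilization rate ≈ 7.71%.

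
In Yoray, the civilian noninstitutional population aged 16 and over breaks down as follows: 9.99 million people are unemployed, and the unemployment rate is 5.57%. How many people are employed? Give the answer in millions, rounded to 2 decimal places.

About 169.36 million are employed.

Labor force = U / u = 9.99 / 0.0557 ≈ 179.35 million.
Employed = labor force − unemployed = 179.35 − 9.99 = 169.36 million.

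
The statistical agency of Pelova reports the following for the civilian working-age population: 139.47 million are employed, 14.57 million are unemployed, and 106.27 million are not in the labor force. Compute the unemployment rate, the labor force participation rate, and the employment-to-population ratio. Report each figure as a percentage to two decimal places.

Labor force = employed + unemployed = 139.47 + 14.57 = 154.04 million.
Working-age population = 154.04 + 106.27 = 260.31 million.
Unemployment rate = 14.57 / 154.04 = 9.46%.
Labor force participation rate = 154.04 / 260.31 = 59.18%.
Employment-population ratio = 139.47 / 260.31 = 53.58%.

Unemployment rate ≈ 9.46%; labor force participation rate ≈ 59.18%; employment-population ratio ≈ 53.58%.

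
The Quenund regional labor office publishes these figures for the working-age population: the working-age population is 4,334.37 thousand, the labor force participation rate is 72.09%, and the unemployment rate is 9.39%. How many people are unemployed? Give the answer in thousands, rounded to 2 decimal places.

Labor force = 0.7209 × 4,334.37 = 3,124.65 thousand.
Unemployed = 0.0939 × 3,124.65 ≈ 293.40 thousand.

About 293.40 thousand are unemployed.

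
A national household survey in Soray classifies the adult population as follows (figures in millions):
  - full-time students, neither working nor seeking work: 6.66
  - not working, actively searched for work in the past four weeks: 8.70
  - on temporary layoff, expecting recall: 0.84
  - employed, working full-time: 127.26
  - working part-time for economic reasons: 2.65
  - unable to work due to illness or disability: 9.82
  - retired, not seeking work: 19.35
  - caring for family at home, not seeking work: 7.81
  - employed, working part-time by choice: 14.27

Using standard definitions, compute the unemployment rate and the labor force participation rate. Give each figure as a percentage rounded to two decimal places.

Unemployment rate ≈ 6.21%; labor force participation rate ≈ 77.89%.

Employed = 127.26 + 2.65 + 14.27 = 144.18 million (anyone who worked, including part-time for economic reasons, counts as employed).
Unemployed = 8.70 + 0.84 = 9.54 million (jobless and actively searching, or on temporary layoff).
Labor force = 144.18 + 9.54 = 153.72 million.
Not in labor force = 6.66 + 9.82 + 19.35 + 7.81 = 43.64 million (those not working and not actively searching are outside the labor force).
Civilian working-age population = 153.72 + 43.64 = 197.36 million.
Unemployment rate = 9.54 / 153.72 = 6.21%.
Labor force participation rate = 153.72 / 197.36 = 77.89%.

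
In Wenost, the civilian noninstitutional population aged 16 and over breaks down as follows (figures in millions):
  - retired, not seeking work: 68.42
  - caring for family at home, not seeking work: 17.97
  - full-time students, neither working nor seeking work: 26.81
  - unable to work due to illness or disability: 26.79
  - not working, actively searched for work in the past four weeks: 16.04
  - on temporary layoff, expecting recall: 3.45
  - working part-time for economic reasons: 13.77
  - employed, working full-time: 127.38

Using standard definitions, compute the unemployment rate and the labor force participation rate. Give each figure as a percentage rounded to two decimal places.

Unemployment rate ≈ 12.13%; labor force participation rate ≈ 53.43%.

Employed = 13.77 + 127.38 = 141.15 million (anyone who worked, including part-time for economic reasons, counts as employed).
Unemployed = 16.04 + 3.45 = 19.49 million (jobless and actively searching, or on temporary layoff).
Labor force = 141.15 + 19.49 = 160.64 million.
Not in labor force = 68.42 + 17.97 + 26.81 + 26.79 = 139.99 million (those not working and not actively searching are outside the labor force).
Civilian working-age population = 160.64 + 139.99 = 300.63 million.
Unemployment rate = 19.49 / 160.64 = 12.13%.
Labor force participation rate = 160.64 / 300.63 = 53.43%.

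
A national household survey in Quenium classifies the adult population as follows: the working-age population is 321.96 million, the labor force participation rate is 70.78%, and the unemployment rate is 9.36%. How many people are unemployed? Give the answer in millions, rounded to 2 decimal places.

Labor force = 0.7078 × 321.96 = 227.88 million.
Unemployed = 0.0936 × 227.88 ≈ 21.33 million.

About 21.33 million are unemployed.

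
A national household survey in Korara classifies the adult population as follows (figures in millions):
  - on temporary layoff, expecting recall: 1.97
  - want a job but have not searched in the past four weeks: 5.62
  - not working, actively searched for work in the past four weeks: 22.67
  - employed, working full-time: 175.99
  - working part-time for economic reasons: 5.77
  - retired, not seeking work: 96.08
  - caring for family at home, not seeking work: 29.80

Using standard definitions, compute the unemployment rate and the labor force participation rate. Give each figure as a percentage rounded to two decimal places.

Employed = 175.99 + 5.77 = 181.76 million (anyone who worked, including part-time for economic reasons, counts as employed).
Unemployed = 1.97 + 22.67 = 24.64 million (jobless and actively searching, or on temporary layoff).
Labor force = 181.76 + 24.64 = 206.40 million.
Not in labor force = 5.62 + 96.08 + 29.80 = 131.50 million (those not working and not actively searching are outside the labor force — including those who want a job but have given up searching).
Civilian working-age population = 206.40 + 131.50 = 337.90 million.
Unemployment rate = 24.64 / 206.40 = 11.94%.
Labor force participation rate = 206.40 / 337.90 = 61.08%.

Unemployment rate ≈ 11.94%; labor force participation rate ≈ 61.08%.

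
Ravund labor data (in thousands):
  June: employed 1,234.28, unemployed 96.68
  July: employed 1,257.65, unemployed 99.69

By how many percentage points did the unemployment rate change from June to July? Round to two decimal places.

The unemployment rate changed by +0.08 percentage points.

June: labor force = 1,234.28 + 96.68 = 1,330.96; u = 96.68/1,330.96 = 7.26%.
July: labor force = 1,257.65 + 99.69 = 1,357.34; u = 99.69/1,357.34 = 7.34%.
Change = 7.34% − 7.26% = +0.08 pp.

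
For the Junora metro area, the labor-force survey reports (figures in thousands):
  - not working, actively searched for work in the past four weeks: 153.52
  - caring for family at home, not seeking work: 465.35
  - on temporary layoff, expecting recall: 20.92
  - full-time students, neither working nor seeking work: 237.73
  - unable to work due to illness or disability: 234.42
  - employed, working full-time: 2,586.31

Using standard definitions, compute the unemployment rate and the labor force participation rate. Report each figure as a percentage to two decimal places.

Employed = 2,586.31 thousand.
Unemployed = 153.52 + 20.92 = 174.44 thousand (jobless and actively searching, or on temporary layoff).
Labor force = 2,586.31 + 174.44 = 2,760.75 thousand.
Not in labor force = 465.35 + 237.73 + 234.42 = 937.50 thousand (those not working and not actively searching are outside the labor force).
Civilian working-age population = 2,760.75 + 937.50 = 3,698.25 thousand.
Unemployment rate = 174.44 / 2,760.75 = 6.32%.
Labor force participation rate = 2,760.75 / 3,698.25 = 74.65%.

Unemployment rate ≈ 6.32%; labor force participation rate ≈ 74.65%.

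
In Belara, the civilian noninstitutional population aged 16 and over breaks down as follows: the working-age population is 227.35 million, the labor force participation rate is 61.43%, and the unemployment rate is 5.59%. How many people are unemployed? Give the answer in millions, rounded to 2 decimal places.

About 7.81 million are unemployed.

Labor force = 0.6143 × 227.35 = 139.66 million.
Unemployed = 0.0559 × 139.66 ≈ 7.81 million.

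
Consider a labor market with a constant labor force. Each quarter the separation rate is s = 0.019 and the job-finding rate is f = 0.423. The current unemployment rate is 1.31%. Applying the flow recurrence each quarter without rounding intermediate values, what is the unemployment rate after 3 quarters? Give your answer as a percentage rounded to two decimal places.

Unemployment rate after three quarters ≈ 3.78%.

With a fixed labor force, u_{t+1} = u_t + s·(1−u_t) − f·u_t = u_t·(1−s−f) + s.
Here 1−s−f = 0.558 and s = 0.019.
u_1 = 0.013100 × 0.558 + 0.019 = 0.026310.
u_2 = 0.026310 × 0.558 + 0.019 = 0.033681.
u_3 = 0.033681 × 0.558 + 0.019 = 0.037794.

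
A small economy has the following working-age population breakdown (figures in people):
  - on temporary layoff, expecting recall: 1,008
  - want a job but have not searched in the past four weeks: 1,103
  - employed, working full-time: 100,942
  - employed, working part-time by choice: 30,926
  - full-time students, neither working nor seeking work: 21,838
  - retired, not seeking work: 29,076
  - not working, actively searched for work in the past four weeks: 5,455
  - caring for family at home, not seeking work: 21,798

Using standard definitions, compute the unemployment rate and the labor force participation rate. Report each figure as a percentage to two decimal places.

Employed = 100,942 + 30,926 = 131,868.
Unemployed = 1,008 + 5,455 = 6,463 (jobless and actively searching, or on temporary layoff).
Labor force = 131,868 + 6,463 = 138,331.
Not in labor force = 1,103 + 21,838 + 29,076 + 21,798 = 73,815 (those not working and not actively searching are outside the labor force — including those who want a job but have given up searching).
Civilian working-age population = 138,331 + 73,815 = 212,146.
Unemployment rate = 6,463 / 138,331 = 4.67%.
Labor force participation rate = 138,331 / 212,146 = 65.21%.

Unemployment rate ≈ 4.67%; labor force participation rate ≈ 65.21%.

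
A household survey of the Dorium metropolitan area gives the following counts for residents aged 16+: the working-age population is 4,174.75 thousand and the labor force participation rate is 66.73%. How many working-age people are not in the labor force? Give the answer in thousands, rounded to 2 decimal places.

Share not in the labor force = 1 − 0.6673 = 0.3327.
Not in labor force = 0.3327 × 4,174.75 ≈ 1,388.94 thousand.

About 1,388.94 thousand are not in the labor force.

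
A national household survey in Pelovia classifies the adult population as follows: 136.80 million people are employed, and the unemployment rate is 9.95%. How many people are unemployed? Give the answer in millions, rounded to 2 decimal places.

About 15.12 million are unemployed.

Let U be the number unemployed. The labor force is E + U, and U/(E+U) = 0.0995.
So U = 0.0995 × 136.80 / (1 − 0.0995) = 13.6116 / 0.9005 ≈ 15.12 million.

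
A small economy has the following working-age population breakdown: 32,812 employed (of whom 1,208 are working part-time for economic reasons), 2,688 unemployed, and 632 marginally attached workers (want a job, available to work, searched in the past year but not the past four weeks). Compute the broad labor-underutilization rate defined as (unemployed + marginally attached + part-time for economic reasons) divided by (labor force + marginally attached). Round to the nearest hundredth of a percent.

Broad underutilization rate ≈ 12.53%.

Labor force = 32,812 + 2,688 = 35,500.
Numerator = 2,688 + 632 + 1,208 = 4,528.
Denominator = 35,500 + 632 = 36,132.
Broad rate = 4,528 / 36,132 = 12.53%.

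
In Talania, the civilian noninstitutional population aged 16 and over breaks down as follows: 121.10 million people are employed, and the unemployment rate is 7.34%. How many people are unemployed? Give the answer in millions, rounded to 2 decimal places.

Let U be the number unemployed. The labor force is E + U, and U/(E+U) = 0.0734.
So U = 0.0734 × 121.10 / (1 − 0.0734) = 8.8887 / 0.9266 ≈ 9.59 million.

About 9.59 million are unemployed.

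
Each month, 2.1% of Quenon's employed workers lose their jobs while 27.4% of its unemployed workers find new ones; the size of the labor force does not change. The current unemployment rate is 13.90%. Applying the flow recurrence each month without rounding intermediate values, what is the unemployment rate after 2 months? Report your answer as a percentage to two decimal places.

Unemployment rate after two months ≈ 10.49%.

With a fixed labor force, u_{t+1} = u_t + s·(1−u_t) − f·u_t = u_t·(1−s−f) + s.
Here 1−s−f = 0.705 and s = 0.021.
u_1 = 0.139000 × 0.705 + 0.021 = 0.118995.
u_2 = 0.118995 × 0.705 + 0.021 = 0.104891.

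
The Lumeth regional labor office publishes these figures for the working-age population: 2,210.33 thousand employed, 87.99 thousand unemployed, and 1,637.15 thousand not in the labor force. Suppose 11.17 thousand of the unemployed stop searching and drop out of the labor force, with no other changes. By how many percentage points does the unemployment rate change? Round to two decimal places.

Initially, labor force = 2,210.33 + 87.99 = 2,298.32 thousand, so u = 87.99/2,298.32 = 3.83%.
After the change, unemployed and labor force both fall by 11.17 → E = 2,210.33, U = 76.82, labor force = 2,287.15 thousand.
New unemployment rate = 76.82 / 2,287.15 = 3.36%.
Change = 3.36% − 3.83% = −0.47 percentage points.

The unemployment rate changes by −0.47 percentage points.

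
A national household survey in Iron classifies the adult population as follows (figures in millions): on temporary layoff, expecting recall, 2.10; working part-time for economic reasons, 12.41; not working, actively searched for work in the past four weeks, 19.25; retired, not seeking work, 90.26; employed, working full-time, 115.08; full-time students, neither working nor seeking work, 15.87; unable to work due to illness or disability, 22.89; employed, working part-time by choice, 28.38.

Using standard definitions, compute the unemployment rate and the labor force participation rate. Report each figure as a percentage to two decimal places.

Unemployment rate ≈ 12.05%; labor force participation rate ≈ 57.87%.

Employed = 12.41 + 115.08 + 28.38 = 155.87 million (anyone who worked, including part-time for economic reasons, counts as employed).
Unemployed = 2.10 + 19.25 = 21.35 million (jobless and actively searching, or on temporary layoff).
Labor force = 155.87 + 21.35 = 177.22 million.
Not in labor force = 90.26 + 15.87 + 22.89 = 129.02 million (those not working and not actively searching are outside the labor force).
Civilian working-age population = 177.22 + 129.02 = 306.24 million.
Unemployment rate = 21.35 / 177.22 = 12.05%.
Labor force participation rate = 177.22 / 306.24 = 57.87%.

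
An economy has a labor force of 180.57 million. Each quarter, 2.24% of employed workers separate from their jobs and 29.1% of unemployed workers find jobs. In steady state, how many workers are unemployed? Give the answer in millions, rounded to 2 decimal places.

About 12.91 million are unemployed in steady state.

Steady-state unemployment rate u* = s/(s+f) = 2.24/(2.24+29.1) = 0.071474.
Unemployed = u* × labor force = 0.071474 × 180.57 ≈ 12.91 million.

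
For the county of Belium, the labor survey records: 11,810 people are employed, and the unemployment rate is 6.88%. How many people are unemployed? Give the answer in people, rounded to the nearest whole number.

About 873 are unemployed.

Let U be the number unemployed. The labor force is E + U, and U/(E+U) = 0.0688.
So U = 0.0688 × 11,810 / (1 − 0.0688) = 812.53 / 0.9312 ≈ 873.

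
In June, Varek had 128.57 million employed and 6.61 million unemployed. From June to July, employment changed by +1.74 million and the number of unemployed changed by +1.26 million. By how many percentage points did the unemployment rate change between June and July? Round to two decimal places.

The unemployment rate changed by +0.81 percentage points.

June: labor force = 128.57 + 6.61 = 135.18; u = 6.61/135.18 = 4.89%.
July: labor force = 130.31 + 7.87 = 138.18; u = 7.87/138.18 = 5.70%.
Change = 5.70% − 4.89% = +0.81 pp.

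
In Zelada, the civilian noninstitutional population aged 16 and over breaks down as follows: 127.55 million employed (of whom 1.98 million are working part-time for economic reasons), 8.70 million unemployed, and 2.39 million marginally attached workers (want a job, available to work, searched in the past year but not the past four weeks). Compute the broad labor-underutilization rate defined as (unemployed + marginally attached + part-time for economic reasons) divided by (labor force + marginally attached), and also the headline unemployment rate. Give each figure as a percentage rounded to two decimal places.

Broad underutilization rate ≈ 9.43%; headline unemployment rate ≈ 6.39%.

Labor force = 127.55 + 8.70 = 136.25 million.
Numerator = 8.70 + 2.39 + 1.98 = 13.07 million.
Denominator = 136.25 + 2.39 = 138.64 million.
Broad rate = 13.07 / 138.64 = 9.43%.
Headline unemployment rate = 8.70 / 136.25 = 6.39%.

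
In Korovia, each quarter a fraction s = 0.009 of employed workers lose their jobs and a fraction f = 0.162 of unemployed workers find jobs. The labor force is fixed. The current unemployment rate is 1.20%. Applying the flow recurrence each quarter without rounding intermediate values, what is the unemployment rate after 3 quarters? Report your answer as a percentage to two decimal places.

Unemployment rate after three quarters ≈ 2.95%.

With a fixed labor force, u_{t+1} = u_t + s·(1−u_t) − f·u_t = u_t·(1−s−f) + s.
Here 1−s−f = 0.829 and s = 0.009.
u_1 = 0.012000 × 0.829 + 0.009 = 0.018948.
u_2 = 0.018948 × 0.829 + 0.009 = 0.024708.
u_3 = 0.024708 × 0.829 + 0.009 = 0.029483.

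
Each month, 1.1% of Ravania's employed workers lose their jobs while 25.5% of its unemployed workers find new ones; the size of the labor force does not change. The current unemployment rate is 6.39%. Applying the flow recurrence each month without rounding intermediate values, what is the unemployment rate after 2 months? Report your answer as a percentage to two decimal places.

With a fixed labor force, u_{t+1} = u_t + s·(1−u_t) − f·u_t = u_t·(1−s−f) + s.
Here 1−s−f = 0.734 and s = 0.011.
u_1 = 0.063900 × 0.734 + 0.011 = 0.057903.
u_2 = 0.057903 × 0.734 + 0.011 = 0.053501.

Unemployment rate after two months ≈ 5.35%.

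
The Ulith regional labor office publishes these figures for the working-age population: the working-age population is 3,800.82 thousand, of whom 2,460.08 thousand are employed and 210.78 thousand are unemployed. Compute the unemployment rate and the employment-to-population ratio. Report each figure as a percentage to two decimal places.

Unemployment rate ≈ 7.89%; employment-population ratio ≈ 64.72%.

Labor force = employed + unemployed = 2,460.08 + 210.78 = 2,670.86 thousand.
Unemployment rate = 210.78 / 2,670.86 = 7.89%.
Employment-population ratio = 2,460.08 / 3,800.82 = 64.72%.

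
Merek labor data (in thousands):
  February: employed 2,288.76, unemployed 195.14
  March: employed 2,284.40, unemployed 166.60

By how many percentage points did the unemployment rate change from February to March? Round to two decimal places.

February: labor force = 2,288.76 + 195.14 = 2,483.90; u = 195.14/2,483.90 = 7.86%.
March: labor force = 2,284.40 + 166.60 = 2,451.00; u = 166.60/2,451.00 = 6.80%.
Change = 6.80% − 7.86% = −1.06 pp.

The unemployment rate changed by −1.06 percentage points.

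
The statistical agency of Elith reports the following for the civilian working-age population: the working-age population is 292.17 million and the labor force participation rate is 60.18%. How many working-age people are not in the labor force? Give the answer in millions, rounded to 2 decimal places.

About 116.34 million are not in the labor force.

Share not in the labor force = 1 − 0.6018 = 0.3982.
Not in labor force = 0.3982 × 292.17 ≈ 116.34 million.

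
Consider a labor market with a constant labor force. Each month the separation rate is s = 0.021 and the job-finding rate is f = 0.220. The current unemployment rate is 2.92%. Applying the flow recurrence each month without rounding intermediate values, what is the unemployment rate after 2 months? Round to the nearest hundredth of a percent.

Unemployment rate after two months ≈ 5.38%.

With a fixed labor force, u_{t+1} = u_t + s·(1−u_t) − f·u_t = u_t·(1−s−f) + s.
Here 1−s−f = 0.759 and s = 0.021.
u_1 = 0.029200 × 0.759 + 0.021 = 0.043163.
u_2 = 0.043163 × 0.759 + 0.021 = 0.053761.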